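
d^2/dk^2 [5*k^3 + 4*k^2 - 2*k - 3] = 30*k + 8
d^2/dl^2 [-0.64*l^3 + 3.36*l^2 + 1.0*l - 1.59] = 6.72 - 3.84*l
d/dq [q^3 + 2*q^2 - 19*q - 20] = 3*q^2 + 4*q - 19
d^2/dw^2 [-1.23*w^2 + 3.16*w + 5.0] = -2.46000000000000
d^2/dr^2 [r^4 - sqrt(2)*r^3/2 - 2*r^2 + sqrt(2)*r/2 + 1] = 12*r^2 - 3*sqrt(2)*r - 4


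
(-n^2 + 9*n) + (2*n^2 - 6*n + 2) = n^2 + 3*n + 2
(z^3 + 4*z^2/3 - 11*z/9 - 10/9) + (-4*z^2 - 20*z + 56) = z^3 - 8*z^2/3 - 191*z/9 + 494/9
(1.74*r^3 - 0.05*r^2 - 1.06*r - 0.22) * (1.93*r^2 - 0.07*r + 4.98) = 3.3582*r^5 - 0.2183*r^4 + 6.6229*r^3 - 0.5994*r^2 - 5.2634*r - 1.0956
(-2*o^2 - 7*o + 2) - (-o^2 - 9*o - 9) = -o^2 + 2*o + 11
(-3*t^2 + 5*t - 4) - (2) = -3*t^2 + 5*t - 6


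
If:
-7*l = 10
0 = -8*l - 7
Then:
No Solution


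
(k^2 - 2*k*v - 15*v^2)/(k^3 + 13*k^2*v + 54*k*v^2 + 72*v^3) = (k - 5*v)/(k^2 + 10*k*v + 24*v^2)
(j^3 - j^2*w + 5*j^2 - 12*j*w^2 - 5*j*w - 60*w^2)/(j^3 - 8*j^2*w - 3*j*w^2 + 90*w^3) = (j^2 - 4*j*w + 5*j - 20*w)/(j^2 - 11*j*w + 30*w^2)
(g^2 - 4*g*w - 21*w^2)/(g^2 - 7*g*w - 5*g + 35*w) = (g + 3*w)/(g - 5)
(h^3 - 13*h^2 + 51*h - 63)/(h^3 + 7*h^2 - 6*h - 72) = (h^2 - 10*h + 21)/(h^2 + 10*h + 24)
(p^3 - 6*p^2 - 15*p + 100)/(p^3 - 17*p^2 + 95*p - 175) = (p + 4)/(p - 7)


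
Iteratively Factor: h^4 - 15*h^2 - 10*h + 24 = (h + 3)*(h^3 - 3*h^2 - 6*h + 8) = (h - 4)*(h + 3)*(h^2 + h - 2) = (h - 4)*(h + 2)*(h + 3)*(h - 1)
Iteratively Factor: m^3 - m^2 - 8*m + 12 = (m + 3)*(m^2 - 4*m + 4) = (m - 2)*(m + 3)*(m - 2)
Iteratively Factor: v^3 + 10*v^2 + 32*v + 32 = (v + 2)*(v^2 + 8*v + 16) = (v + 2)*(v + 4)*(v + 4)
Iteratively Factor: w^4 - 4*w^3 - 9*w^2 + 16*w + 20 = (w + 1)*(w^3 - 5*w^2 - 4*w + 20) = (w - 2)*(w + 1)*(w^2 - 3*w - 10) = (w - 2)*(w + 1)*(w + 2)*(w - 5)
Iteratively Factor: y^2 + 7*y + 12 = (y + 3)*(y + 4)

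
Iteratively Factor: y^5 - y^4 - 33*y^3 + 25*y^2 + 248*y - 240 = (y - 1)*(y^4 - 33*y^2 - 8*y + 240) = (y - 1)*(y + 4)*(y^3 - 4*y^2 - 17*y + 60) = (y - 1)*(y + 4)^2*(y^2 - 8*y + 15) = (y - 5)*(y - 1)*(y + 4)^2*(y - 3)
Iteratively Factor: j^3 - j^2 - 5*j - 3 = (j - 3)*(j^2 + 2*j + 1) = (j - 3)*(j + 1)*(j + 1)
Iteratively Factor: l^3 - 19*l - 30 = (l - 5)*(l^2 + 5*l + 6) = (l - 5)*(l + 3)*(l + 2)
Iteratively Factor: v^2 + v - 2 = (v + 2)*(v - 1)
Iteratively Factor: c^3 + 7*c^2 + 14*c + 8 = (c + 1)*(c^2 + 6*c + 8) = (c + 1)*(c + 2)*(c + 4)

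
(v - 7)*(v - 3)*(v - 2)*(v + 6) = v^4 - 6*v^3 - 31*v^2 + 204*v - 252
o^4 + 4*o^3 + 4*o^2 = o^2*(o + 2)^2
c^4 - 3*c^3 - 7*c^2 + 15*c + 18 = (c - 3)^2*(c + 1)*(c + 2)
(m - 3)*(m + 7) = m^2 + 4*m - 21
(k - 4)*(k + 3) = k^2 - k - 12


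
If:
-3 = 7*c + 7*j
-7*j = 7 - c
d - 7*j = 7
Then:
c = 1/2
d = 1/2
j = -13/14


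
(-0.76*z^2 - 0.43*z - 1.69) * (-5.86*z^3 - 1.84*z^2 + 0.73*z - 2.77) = 4.4536*z^5 + 3.9182*z^4 + 10.1398*z^3 + 4.9009*z^2 - 0.0426*z + 4.6813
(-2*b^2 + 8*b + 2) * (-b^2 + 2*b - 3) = 2*b^4 - 12*b^3 + 20*b^2 - 20*b - 6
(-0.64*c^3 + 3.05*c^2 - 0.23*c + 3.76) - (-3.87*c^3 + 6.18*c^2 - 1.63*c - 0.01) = 3.23*c^3 - 3.13*c^2 + 1.4*c + 3.77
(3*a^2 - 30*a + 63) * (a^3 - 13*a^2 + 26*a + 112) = 3*a^5 - 69*a^4 + 531*a^3 - 1263*a^2 - 1722*a + 7056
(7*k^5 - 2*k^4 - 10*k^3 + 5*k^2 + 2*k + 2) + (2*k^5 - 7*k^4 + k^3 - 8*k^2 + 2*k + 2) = 9*k^5 - 9*k^4 - 9*k^3 - 3*k^2 + 4*k + 4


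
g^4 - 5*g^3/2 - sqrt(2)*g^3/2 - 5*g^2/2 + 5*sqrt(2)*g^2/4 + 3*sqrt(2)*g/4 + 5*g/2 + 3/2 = (g - 3)*(g + 1/2)*(g - sqrt(2))*(g + sqrt(2)/2)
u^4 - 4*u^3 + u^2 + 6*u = u*(u - 3)*(u - 2)*(u + 1)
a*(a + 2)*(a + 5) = a^3 + 7*a^2 + 10*a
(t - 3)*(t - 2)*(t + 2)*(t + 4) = t^4 + t^3 - 16*t^2 - 4*t + 48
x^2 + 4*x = x*(x + 4)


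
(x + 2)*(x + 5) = x^2 + 7*x + 10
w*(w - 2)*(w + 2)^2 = w^4 + 2*w^3 - 4*w^2 - 8*w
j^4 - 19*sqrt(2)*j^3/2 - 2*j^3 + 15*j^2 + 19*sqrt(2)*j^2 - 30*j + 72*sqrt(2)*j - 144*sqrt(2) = (j - 2)*(j - 8*sqrt(2))*(j - 3*sqrt(2))*(j + 3*sqrt(2)/2)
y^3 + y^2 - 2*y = y*(y - 1)*(y + 2)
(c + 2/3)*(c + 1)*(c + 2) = c^3 + 11*c^2/3 + 4*c + 4/3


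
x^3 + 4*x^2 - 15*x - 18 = (x - 3)*(x + 1)*(x + 6)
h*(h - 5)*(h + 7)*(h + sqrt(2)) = h^4 + sqrt(2)*h^3 + 2*h^3 - 35*h^2 + 2*sqrt(2)*h^2 - 35*sqrt(2)*h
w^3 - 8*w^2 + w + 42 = (w - 7)*(w - 3)*(w + 2)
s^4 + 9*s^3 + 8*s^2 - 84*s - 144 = (s - 3)*(s + 2)*(s + 4)*(s + 6)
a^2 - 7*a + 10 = (a - 5)*(a - 2)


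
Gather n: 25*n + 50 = 25*n + 50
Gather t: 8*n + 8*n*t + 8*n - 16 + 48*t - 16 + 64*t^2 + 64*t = 16*n + 64*t^2 + t*(8*n + 112) - 32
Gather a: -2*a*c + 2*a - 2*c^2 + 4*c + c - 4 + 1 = a*(2 - 2*c) - 2*c^2 + 5*c - 3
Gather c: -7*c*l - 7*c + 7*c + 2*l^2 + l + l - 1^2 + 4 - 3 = -7*c*l + 2*l^2 + 2*l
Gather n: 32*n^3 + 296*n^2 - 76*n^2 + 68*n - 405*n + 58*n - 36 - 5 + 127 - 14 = 32*n^3 + 220*n^2 - 279*n + 72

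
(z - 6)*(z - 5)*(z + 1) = z^3 - 10*z^2 + 19*z + 30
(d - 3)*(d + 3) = d^2 - 9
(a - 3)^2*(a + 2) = a^3 - 4*a^2 - 3*a + 18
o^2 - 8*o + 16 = (o - 4)^2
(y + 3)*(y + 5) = y^2 + 8*y + 15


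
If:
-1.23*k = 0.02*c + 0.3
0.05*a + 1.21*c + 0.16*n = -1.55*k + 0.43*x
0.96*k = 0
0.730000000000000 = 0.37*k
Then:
No Solution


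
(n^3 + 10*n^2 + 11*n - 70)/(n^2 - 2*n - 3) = (-n^3 - 10*n^2 - 11*n + 70)/(-n^2 + 2*n + 3)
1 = 1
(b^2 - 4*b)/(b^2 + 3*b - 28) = b/(b + 7)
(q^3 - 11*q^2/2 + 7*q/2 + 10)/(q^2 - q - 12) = (2*q^2 - 3*q - 5)/(2*(q + 3))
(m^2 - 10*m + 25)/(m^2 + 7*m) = (m^2 - 10*m + 25)/(m*(m + 7))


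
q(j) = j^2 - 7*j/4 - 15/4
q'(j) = 2*j - 7/4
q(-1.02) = -0.92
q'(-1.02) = -3.79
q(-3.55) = 15.06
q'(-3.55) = -8.85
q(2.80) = -0.81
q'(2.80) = 3.85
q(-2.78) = 8.84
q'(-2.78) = -7.31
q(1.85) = -3.56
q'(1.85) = 1.95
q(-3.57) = 15.24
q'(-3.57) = -8.89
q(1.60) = -3.99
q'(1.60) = 1.45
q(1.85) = -3.56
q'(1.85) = 1.95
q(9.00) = 61.50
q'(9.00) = 16.25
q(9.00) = 61.50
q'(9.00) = 16.25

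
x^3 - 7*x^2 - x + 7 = (x - 7)*(x - 1)*(x + 1)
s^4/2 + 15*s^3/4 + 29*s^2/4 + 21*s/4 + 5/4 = (s/2 + 1/2)*(s + 1/2)*(s + 1)*(s + 5)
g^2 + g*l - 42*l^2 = (g - 6*l)*(g + 7*l)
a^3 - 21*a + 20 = (a - 4)*(a - 1)*(a + 5)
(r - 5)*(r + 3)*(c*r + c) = c*r^3 - c*r^2 - 17*c*r - 15*c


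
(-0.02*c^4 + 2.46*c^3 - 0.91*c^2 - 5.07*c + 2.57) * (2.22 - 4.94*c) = 0.0988*c^5 - 12.1968*c^4 + 9.9566*c^3 + 23.0256*c^2 - 23.9512*c + 5.7054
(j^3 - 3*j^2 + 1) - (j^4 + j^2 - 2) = -j^4 + j^3 - 4*j^2 + 3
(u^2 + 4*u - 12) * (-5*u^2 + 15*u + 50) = -5*u^4 - 5*u^3 + 170*u^2 + 20*u - 600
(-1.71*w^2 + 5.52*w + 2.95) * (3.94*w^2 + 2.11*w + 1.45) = -6.7374*w^4 + 18.1407*w^3 + 20.7907*w^2 + 14.2285*w + 4.2775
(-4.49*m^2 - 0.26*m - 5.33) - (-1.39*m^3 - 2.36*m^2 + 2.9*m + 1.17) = 1.39*m^3 - 2.13*m^2 - 3.16*m - 6.5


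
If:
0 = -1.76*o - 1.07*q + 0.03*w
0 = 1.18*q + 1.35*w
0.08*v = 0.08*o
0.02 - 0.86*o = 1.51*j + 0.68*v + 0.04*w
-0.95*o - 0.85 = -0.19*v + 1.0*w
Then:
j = 0.43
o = -0.39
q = 0.63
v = -0.39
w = -0.55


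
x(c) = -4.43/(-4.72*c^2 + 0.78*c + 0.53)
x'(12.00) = -0.00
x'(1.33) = -1.13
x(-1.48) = 0.40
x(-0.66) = 2.17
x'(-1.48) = 0.54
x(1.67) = 0.39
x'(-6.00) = 0.01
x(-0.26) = -545.03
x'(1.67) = -0.52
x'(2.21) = -0.21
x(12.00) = 0.01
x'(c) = -4.43*(9.44*c - 0.78)/(-4.72*c^2 + 0.78*c + 0.53)^2 = (3.4554 - 41.8192*c)/(-4.72*c^2 + 0.78*c + 0.53)^2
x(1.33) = 0.65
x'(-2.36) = 0.13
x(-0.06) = -9.50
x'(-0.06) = 27.44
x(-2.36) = 0.16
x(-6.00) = 0.03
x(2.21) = 0.21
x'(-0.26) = 216885.27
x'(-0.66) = 7.46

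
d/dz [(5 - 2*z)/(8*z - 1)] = -38/(8*z - 1)^2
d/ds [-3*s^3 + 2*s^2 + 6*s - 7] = -9*s^2 + 4*s + 6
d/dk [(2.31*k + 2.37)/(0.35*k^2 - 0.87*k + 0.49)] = (-0.8085*k^2 - 1.659*k + 3.1938)/(0.1225*k^4 - 0.609*k^3 + 1.0999*k^2 - 0.8526*k + 0.2401)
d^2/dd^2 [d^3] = 6*d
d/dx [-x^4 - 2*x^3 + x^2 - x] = -4*x^3 - 6*x^2 + 2*x - 1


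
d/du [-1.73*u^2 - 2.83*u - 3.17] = -3.46*u - 2.83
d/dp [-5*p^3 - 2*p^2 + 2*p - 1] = -15*p^2 - 4*p + 2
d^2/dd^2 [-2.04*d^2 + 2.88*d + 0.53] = -4.08000000000000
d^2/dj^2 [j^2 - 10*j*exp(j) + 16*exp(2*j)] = -10*j*exp(j) + 64*exp(2*j) - 20*exp(j) + 2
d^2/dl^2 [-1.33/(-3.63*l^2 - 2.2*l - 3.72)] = (-35.050554*l^2 - 21.24276*l + 1.33*(7.26*l + 2.2)*(14.52*l + 4.4) - 35.919576)/(3.63*l^2 + 2.2*l + 3.72)^3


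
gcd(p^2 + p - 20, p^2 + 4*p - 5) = p + 5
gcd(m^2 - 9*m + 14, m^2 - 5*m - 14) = m - 7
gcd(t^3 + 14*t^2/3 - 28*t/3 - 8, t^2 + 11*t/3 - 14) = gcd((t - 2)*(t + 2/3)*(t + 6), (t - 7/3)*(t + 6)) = t + 6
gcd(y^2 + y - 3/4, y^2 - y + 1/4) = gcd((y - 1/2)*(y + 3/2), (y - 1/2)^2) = y - 1/2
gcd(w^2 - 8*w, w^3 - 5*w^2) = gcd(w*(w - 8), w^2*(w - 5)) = w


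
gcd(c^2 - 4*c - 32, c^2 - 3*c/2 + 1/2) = 1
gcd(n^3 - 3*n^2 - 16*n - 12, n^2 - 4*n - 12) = n^2 - 4*n - 12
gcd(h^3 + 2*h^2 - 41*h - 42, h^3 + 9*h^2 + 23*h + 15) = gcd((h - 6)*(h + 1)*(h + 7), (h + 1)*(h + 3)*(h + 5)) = h + 1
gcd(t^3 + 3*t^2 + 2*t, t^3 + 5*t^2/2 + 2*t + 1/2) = t + 1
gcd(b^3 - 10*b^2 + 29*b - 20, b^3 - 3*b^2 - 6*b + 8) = b^2 - 5*b + 4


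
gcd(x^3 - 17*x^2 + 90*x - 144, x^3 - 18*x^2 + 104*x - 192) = x^2 - 14*x + 48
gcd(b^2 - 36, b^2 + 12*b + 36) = b + 6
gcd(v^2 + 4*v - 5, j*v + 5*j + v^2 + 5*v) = v + 5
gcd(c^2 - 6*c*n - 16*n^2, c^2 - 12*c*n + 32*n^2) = c - 8*n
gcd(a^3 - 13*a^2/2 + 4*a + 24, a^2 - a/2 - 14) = a - 4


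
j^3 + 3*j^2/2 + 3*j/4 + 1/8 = (j + 1/2)^3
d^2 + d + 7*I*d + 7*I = (d + 1)*(d + 7*I)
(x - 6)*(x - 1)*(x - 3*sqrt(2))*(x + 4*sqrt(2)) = x^4 - 7*x^3 + sqrt(2)*x^3 - 18*x^2 - 7*sqrt(2)*x^2 + 6*sqrt(2)*x + 168*x - 144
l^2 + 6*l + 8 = (l + 2)*(l + 4)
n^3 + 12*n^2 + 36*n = n*(n + 6)^2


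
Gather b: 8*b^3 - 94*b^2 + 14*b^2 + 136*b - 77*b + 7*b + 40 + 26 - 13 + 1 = 8*b^3 - 80*b^2 + 66*b + 54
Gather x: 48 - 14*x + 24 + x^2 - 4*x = x^2 - 18*x + 72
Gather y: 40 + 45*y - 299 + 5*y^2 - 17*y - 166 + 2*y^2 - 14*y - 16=7*y^2 + 14*y - 441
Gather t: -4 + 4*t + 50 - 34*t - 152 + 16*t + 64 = -14*t - 42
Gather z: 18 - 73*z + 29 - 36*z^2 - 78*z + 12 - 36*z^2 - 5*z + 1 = -72*z^2 - 156*z + 60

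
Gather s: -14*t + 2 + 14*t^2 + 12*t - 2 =14*t^2 - 2*t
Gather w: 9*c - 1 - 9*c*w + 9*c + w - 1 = 18*c + w*(1 - 9*c) - 2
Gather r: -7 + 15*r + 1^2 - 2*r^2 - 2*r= -2*r^2 + 13*r - 6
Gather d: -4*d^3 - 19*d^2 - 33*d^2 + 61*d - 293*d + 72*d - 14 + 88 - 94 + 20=-4*d^3 - 52*d^2 - 160*d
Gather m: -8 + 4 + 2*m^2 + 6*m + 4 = 2*m^2 + 6*m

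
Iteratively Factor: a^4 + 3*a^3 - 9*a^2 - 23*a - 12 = (a + 1)*(a^3 + 2*a^2 - 11*a - 12) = (a + 1)^2*(a^2 + a - 12) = (a + 1)^2*(a + 4)*(a - 3)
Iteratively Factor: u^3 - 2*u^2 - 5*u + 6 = (u + 2)*(u^2 - 4*u + 3) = (u - 3)*(u + 2)*(u - 1)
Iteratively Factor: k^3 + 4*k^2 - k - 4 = (k - 1)*(k^2 + 5*k + 4) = (k - 1)*(k + 1)*(k + 4)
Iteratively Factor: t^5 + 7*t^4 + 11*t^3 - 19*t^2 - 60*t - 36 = (t + 1)*(t^4 + 6*t^3 + 5*t^2 - 24*t - 36) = (t - 2)*(t + 1)*(t^3 + 8*t^2 + 21*t + 18) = (t - 2)*(t + 1)*(t + 3)*(t^2 + 5*t + 6) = (t - 2)*(t + 1)*(t + 3)^2*(t + 2)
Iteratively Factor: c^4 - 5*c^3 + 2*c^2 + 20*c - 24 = (c - 3)*(c^3 - 2*c^2 - 4*c + 8) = (c - 3)*(c - 2)*(c^2 - 4) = (c - 3)*(c - 2)^2*(c + 2)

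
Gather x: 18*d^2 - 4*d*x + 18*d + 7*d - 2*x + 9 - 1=18*d^2 + 25*d + x*(-4*d - 2) + 8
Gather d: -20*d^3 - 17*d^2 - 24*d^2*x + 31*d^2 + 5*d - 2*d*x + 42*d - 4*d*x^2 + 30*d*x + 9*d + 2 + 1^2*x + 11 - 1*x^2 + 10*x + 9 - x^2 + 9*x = -20*d^3 + d^2*(14 - 24*x) + d*(-4*x^2 + 28*x + 56) - 2*x^2 + 20*x + 22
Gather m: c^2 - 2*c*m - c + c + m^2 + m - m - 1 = c^2 - 2*c*m + m^2 - 1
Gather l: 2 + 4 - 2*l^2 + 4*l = -2*l^2 + 4*l + 6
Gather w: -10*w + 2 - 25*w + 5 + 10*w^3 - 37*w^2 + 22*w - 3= 10*w^3 - 37*w^2 - 13*w + 4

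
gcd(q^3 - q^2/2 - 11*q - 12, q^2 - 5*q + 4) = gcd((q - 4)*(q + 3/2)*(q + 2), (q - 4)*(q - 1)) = q - 4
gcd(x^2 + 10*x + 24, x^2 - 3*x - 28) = x + 4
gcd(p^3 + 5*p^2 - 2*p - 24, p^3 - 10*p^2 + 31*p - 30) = p - 2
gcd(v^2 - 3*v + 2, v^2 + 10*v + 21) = 1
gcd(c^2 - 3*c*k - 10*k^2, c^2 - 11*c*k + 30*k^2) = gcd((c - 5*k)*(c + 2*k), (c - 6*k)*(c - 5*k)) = c - 5*k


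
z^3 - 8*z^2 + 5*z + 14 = (z - 7)*(z - 2)*(z + 1)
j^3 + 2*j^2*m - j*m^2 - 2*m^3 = (j - m)*(j + m)*(j + 2*m)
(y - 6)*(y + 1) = y^2 - 5*y - 6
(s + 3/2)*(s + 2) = s^2 + 7*s/2 + 3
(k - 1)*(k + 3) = k^2 + 2*k - 3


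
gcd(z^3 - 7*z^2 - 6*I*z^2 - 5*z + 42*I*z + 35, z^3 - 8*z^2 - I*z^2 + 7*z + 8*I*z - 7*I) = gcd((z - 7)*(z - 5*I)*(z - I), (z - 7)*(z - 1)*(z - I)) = z^2 + z*(-7 - I) + 7*I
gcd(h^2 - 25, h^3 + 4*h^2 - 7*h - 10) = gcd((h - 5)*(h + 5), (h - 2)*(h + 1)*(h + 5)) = h + 5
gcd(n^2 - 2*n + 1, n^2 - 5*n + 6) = 1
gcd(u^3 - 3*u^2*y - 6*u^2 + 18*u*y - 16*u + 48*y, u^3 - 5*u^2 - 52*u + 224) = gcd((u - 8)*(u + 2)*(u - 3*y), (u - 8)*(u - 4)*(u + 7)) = u - 8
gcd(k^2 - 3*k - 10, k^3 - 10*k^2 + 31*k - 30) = k - 5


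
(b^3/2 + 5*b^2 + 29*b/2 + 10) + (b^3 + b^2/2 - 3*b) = 3*b^3/2 + 11*b^2/2 + 23*b/2 + 10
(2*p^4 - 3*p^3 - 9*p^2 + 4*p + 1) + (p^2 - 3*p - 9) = 2*p^4 - 3*p^3 - 8*p^2 + p - 8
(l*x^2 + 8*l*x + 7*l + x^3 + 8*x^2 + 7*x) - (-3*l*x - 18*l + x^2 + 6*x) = l*x^2 + 11*l*x + 25*l + x^3 + 7*x^2 + x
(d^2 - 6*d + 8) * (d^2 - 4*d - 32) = d^4 - 10*d^3 + 160*d - 256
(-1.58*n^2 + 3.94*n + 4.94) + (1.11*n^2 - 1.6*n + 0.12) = -0.47*n^2 + 2.34*n + 5.06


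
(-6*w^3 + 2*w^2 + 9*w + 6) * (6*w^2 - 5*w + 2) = -36*w^5 + 42*w^4 + 32*w^3 - 5*w^2 - 12*w + 12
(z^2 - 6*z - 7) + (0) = z^2 - 6*z - 7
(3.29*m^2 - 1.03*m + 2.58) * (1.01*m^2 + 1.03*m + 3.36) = 3.3229*m^4 + 2.3484*m^3 + 12.5993*m^2 - 0.8034*m + 8.6688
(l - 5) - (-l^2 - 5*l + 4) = l^2 + 6*l - 9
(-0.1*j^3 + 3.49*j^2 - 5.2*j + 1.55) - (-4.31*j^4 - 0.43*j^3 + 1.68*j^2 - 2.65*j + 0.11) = 4.31*j^4 + 0.33*j^3 + 1.81*j^2 - 2.55*j + 1.44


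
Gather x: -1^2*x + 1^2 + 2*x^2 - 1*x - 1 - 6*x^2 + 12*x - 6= -4*x^2 + 10*x - 6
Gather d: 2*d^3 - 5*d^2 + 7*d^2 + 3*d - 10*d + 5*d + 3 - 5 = 2*d^3 + 2*d^2 - 2*d - 2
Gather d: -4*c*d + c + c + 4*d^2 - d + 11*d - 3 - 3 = 2*c + 4*d^2 + d*(10 - 4*c) - 6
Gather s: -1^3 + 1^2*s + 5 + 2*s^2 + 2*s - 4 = 2*s^2 + 3*s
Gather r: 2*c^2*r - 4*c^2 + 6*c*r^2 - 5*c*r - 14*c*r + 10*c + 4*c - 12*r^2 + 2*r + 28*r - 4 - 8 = -4*c^2 + 14*c + r^2*(6*c - 12) + r*(2*c^2 - 19*c + 30) - 12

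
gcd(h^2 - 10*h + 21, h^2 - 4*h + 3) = h - 3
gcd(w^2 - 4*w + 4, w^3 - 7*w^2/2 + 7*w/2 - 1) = w - 2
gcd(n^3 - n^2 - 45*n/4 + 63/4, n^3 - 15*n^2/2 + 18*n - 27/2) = n^2 - 9*n/2 + 9/2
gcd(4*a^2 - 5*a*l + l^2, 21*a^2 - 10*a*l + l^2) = 1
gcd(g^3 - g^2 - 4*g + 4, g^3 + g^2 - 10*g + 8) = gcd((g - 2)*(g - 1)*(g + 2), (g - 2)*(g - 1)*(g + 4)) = g^2 - 3*g + 2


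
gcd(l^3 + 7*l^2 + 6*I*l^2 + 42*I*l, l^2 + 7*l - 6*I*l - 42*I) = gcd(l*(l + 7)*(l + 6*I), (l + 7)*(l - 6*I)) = l + 7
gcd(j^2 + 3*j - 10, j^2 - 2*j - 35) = j + 5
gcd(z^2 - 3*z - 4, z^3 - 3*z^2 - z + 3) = z + 1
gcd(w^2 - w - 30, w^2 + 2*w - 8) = 1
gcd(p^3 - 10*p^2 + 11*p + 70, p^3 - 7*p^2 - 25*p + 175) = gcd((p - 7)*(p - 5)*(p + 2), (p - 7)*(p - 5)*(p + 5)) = p^2 - 12*p + 35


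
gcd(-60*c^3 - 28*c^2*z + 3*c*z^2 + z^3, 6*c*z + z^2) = 6*c + z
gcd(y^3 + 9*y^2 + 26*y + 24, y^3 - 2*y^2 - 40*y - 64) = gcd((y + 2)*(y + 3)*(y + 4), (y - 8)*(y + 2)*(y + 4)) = y^2 + 6*y + 8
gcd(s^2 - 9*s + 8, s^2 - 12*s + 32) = s - 8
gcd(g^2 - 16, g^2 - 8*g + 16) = g - 4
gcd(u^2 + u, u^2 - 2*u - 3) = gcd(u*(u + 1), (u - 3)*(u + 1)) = u + 1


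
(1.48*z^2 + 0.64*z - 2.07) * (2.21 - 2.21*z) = -3.2708*z^3 + 1.8564*z^2 + 5.9891*z - 4.5747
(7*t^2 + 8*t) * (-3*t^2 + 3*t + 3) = -21*t^4 - 3*t^3 + 45*t^2 + 24*t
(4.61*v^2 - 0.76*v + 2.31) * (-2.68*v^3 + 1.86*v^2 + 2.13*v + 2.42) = -12.3548*v^5 + 10.6114*v^4 + 2.2149*v^3 + 13.834*v^2 + 3.0811*v + 5.5902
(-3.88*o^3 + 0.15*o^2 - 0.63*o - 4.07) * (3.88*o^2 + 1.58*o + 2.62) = -15.0544*o^5 - 5.5484*o^4 - 12.373*o^3 - 16.394*o^2 - 8.0812*o - 10.6634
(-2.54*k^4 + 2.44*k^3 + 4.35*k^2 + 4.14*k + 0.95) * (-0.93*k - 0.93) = 2.3622*k^5 + 0.093*k^4 - 6.3147*k^3 - 7.8957*k^2 - 4.7337*k - 0.8835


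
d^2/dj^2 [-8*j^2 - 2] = -16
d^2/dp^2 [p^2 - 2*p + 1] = 2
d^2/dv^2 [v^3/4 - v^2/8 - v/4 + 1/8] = 3*v/2 - 1/4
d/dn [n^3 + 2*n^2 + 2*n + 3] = 3*n^2 + 4*n + 2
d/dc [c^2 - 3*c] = 2*c - 3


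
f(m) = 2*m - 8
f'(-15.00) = 2.00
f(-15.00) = -38.00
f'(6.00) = 2.00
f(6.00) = 4.00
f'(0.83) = 2.00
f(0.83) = -6.34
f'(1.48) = 2.00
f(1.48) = -5.04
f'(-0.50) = 2.00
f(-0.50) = -9.00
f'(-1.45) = 2.00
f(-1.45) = -10.90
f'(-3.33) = 2.00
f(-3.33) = -14.66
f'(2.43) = 2.00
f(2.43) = -3.14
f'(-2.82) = 2.00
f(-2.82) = -13.64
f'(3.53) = 2.00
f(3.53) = -0.94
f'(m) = 2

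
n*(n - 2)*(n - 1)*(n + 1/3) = n^4 - 8*n^3/3 + n^2 + 2*n/3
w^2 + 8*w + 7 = (w + 1)*(w + 7)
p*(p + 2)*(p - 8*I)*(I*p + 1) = I*p^4 + 9*p^3 + 2*I*p^3 + 18*p^2 - 8*I*p^2 - 16*I*p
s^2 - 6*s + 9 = (s - 3)^2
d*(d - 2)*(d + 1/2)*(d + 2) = d^4 + d^3/2 - 4*d^2 - 2*d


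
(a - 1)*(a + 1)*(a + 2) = a^3 + 2*a^2 - a - 2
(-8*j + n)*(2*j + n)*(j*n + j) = -16*j^3*n - 16*j^3 - 6*j^2*n^2 - 6*j^2*n + j*n^3 + j*n^2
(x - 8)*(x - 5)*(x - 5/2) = x^3 - 31*x^2/2 + 145*x/2 - 100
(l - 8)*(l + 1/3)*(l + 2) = l^3 - 17*l^2/3 - 18*l - 16/3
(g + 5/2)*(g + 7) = g^2 + 19*g/2 + 35/2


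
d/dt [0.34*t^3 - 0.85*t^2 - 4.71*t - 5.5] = 1.02*t^2 - 1.7*t - 4.71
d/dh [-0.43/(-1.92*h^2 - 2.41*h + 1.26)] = (-1.6512*h - 1.0363)/(1.92*h^2 + 2.41*h - 1.26)^2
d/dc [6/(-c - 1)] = 6/(c + 1)^2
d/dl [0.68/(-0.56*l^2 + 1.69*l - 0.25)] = (0.7616*l - 1.1492)/(0.56*l^2 - 1.69*l + 0.25)^2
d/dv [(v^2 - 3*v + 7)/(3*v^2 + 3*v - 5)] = 2*(6*v^2 - 26*v - 3)/(9*v^4 + 18*v^3 - 21*v^2 - 30*v + 25)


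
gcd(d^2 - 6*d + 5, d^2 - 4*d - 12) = 1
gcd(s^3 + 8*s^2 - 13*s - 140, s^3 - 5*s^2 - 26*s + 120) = s^2 + s - 20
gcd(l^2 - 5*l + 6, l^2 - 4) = l - 2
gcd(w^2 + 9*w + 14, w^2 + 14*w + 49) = w + 7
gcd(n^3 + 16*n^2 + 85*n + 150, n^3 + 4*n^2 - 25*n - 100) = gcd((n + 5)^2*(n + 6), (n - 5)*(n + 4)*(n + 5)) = n + 5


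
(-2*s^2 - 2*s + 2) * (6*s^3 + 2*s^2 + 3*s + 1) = -12*s^5 - 16*s^4 + 2*s^3 - 4*s^2 + 4*s + 2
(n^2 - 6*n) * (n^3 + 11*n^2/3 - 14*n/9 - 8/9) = n^5 - 7*n^4/3 - 212*n^3/9 + 76*n^2/9 + 16*n/3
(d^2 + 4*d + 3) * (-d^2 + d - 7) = -d^4 - 3*d^3 - 6*d^2 - 25*d - 21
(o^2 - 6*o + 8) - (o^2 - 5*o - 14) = 22 - o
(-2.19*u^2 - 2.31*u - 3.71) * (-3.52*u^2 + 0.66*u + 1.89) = 7.7088*u^4 + 6.6858*u^3 + 7.3955*u^2 - 6.8145*u - 7.0119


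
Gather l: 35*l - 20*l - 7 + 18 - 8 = 15*l + 3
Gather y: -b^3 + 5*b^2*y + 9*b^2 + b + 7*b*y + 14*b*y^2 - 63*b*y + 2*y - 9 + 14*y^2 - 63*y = -b^3 + 9*b^2 + b + y^2*(14*b + 14) + y*(5*b^2 - 56*b - 61) - 9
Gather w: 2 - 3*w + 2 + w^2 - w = w^2 - 4*w + 4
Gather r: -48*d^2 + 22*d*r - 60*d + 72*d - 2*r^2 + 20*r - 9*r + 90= -48*d^2 + 12*d - 2*r^2 + r*(22*d + 11) + 90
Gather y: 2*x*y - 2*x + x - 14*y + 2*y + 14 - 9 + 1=-x + y*(2*x - 12) + 6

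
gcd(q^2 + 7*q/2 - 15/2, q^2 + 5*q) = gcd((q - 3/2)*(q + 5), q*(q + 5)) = q + 5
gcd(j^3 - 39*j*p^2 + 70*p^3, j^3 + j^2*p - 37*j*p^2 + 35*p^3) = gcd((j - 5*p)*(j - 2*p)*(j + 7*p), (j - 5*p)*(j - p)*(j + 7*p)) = -j^2 - 2*j*p + 35*p^2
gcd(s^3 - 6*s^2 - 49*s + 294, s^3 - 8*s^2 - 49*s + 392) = s^2 - 49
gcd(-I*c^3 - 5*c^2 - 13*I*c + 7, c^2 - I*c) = 1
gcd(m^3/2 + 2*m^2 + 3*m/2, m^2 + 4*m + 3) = m^2 + 4*m + 3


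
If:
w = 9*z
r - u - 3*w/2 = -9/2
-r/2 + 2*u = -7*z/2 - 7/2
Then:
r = 47*z/3 - 25/3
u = 13*z/6 - 23/6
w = 9*z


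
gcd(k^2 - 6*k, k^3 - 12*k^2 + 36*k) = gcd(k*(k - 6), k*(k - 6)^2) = k^2 - 6*k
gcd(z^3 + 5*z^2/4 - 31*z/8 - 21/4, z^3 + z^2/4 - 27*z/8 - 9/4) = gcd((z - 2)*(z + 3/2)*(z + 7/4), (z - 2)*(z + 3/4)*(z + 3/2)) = z^2 - z/2 - 3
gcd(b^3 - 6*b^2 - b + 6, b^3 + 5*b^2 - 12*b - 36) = 1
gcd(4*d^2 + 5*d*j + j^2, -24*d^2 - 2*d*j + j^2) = 4*d + j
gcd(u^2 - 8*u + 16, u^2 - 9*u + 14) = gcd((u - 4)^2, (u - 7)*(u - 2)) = 1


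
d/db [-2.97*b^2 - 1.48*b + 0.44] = -5.94*b - 1.48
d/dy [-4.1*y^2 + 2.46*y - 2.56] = 2.46 - 8.2*y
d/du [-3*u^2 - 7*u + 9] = -6*u - 7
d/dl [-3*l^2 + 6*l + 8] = 6 - 6*l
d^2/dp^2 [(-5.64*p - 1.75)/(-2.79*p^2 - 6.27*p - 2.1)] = ((5.58*p + 6.27)*(5.64*p + 1.75)*(11.16*p + 12.54) - (94.4136*p + 80.4906)*(2.79*p^2 + 6.27*p + 2.1))/(2.79*p^2 + 6.27*p + 2.1)^3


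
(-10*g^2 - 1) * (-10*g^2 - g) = 100*g^4 + 10*g^3 + 10*g^2 + g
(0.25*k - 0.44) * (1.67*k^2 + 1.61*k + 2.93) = 0.4175*k^3 - 0.3323*k^2 + 0.0241*k - 1.2892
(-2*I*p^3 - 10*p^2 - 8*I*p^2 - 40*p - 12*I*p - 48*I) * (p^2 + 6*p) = -2*I*p^5 - 10*p^4 - 20*I*p^4 - 100*p^3 - 60*I*p^3 - 240*p^2 - 120*I*p^2 - 288*I*p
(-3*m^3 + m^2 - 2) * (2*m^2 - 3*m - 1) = -6*m^5 + 11*m^4 - 5*m^2 + 6*m + 2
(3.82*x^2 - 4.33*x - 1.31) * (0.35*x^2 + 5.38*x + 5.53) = 1.337*x^4 + 19.0361*x^3 - 2.6293*x^2 - 30.9927*x - 7.2443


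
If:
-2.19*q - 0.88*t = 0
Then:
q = -0.401826484018265*t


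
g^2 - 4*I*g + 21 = (g - 7*I)*(g + 3*I)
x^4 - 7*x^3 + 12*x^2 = x^2*(x - 4)*(x - 3)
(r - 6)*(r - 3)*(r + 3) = r^3 - 6*r^2 - 9*r + 54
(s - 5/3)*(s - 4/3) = s^2 - 3*s + 20/9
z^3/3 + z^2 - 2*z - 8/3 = (z/3 + 1/3)*(z - 2)*(z + 4)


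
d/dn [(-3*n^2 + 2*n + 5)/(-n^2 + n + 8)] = (-n^2 - 38*n + 11)/(n^4 - 2*n^3 - 15*n^2 + 16*n + 64)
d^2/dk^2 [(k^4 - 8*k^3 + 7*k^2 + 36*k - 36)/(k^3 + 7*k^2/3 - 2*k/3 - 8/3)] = 1716/(27*k^3 + 108*k^2 + 144*k + 64)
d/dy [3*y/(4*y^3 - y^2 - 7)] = 3*(4*y^3 - 2*y^2*(6*y - 1) - y^2 - 7)/(-4*y^3 + y^2 + 7)^2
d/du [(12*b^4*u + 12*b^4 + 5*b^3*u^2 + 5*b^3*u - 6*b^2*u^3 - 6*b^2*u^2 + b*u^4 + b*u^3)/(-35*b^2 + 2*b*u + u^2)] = b*(-420*b^5 - 350*b^4*u - 199*b^4 + 628*b^3*u^2 + 396*b^3*u - 164*b^2*u^3 - 122*b^2*u^2 + 4*b*u^3 + 2*u^5 + u^4)/(1225*b^4 - 140*b^3*u - 66*b^2*u^2 + 4*b*u^3 + u^4)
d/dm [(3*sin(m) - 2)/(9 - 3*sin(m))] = 7*cos(m)/(3*(sin(m) - 3)^2)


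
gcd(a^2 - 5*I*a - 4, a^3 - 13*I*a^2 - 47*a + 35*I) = a - I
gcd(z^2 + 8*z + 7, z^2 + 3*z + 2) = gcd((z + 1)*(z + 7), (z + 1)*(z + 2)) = z + 1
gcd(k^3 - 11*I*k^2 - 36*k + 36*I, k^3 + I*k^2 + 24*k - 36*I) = k^2 - 5*I*k - 6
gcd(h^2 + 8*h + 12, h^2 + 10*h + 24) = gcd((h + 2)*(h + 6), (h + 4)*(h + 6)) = h + 6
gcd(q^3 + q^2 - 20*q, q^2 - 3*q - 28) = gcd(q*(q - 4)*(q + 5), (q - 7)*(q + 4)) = 1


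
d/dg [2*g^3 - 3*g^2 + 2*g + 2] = 6*g^2 - 6*g + 2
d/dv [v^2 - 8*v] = 2*v - 8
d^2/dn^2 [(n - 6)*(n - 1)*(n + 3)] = 6*n - 8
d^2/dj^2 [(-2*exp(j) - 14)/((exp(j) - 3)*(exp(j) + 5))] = 2*(-exp(4*j) - 26*exp(3*j) - 132*exp(2*j) - 478*exp(j) - 435)*exp(j)/(exp(6*j) + 6*exp(5*j) - 33*exp(4*j) - 172*exp(3*j) + 495*exp(2*j) + 1350*exp(j) - 3375)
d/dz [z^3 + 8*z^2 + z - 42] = 3*z^2 + 16*z + 1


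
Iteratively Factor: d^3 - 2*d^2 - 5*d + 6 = (d + 2)*(d^2 - 4*d + 3) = (d - 3)*(d + 2)*(d - 1)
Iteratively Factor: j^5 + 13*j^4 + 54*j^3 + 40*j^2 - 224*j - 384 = (j + 4)*(j^4 + 9*j^3 + 18*j^2 - 32*j - 96) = (j + 4)^2*(j^3 + 5*j^2 - 2*j - 24) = (j + 3)*(j + 4)^2*(j^2 + 2*j - 8) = (j + 3)*(j + 4)^3*(j - 2)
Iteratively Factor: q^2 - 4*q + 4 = (q - 2)*(q - 2)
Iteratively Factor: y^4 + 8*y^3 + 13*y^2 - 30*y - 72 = (y - 2)*(y^3 + 10*y^2 + 33*y + 36) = (y - 2)*(y + 3)*(y^2 + 7*y + 12) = (y - 2)*(y + 3)^2*(y + 4)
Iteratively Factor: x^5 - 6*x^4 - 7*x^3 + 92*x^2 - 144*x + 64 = (x + 4)*(x^4 - 10*x^3 + 33*x^2 - 40*x + 16) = (x - 4)*(x + 4)*(x^3 - 6*x^2 + 9*x - 4) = (x - 4)^2*(x + 4)*(x^2 - 2*x + 1) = (x - 4)^2*(x - 1)*(x + 4)*(x - 1)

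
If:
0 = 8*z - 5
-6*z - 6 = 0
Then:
No Solution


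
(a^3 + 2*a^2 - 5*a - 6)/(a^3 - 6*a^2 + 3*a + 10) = (a + 3)/(a - 5)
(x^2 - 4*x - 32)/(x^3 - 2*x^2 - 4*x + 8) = (x^2 - 4*x - 32)/(x^3 - 2*x^2 - 4*x + 8)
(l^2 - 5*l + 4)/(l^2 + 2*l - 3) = (l - 4)/(l + 3)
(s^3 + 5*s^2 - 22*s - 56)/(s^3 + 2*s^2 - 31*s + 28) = (s + 2)/(s - 1)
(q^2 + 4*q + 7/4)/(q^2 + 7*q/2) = (q + 1/2)/q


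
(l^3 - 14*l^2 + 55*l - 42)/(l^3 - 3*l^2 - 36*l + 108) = (l^2 - 8*l + 7)/(l^2 + 3*l - 18)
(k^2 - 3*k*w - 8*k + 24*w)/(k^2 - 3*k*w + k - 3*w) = (k - 8)/(k + 1)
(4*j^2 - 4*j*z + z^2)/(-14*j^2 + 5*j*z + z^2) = (-2*j + z)/(7*j + z)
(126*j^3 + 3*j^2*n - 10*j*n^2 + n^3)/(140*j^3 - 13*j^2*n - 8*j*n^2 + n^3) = (18*j^2 + 3*j*n - n^2)/(20*j^2 + j*n - n^2)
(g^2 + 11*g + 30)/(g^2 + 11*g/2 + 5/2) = 2*(g + 6)/(2*g + 1)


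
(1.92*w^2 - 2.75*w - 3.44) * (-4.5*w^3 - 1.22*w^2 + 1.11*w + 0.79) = -8.64*w^5 + 10.0326*w^4 + 20.9662*w^3 + 2.6611*w^2 - 5.9909*w - 2.7176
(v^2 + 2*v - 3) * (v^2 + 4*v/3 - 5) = v^4 + 10*v^3/3 - 16*v^2/3 - 14*v + 15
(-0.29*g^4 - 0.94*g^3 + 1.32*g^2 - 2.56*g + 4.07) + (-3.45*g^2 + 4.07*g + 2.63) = -0.29*g^4 - 0.94*g^3 - 2.13*g^2 + 1.51*g + 6.7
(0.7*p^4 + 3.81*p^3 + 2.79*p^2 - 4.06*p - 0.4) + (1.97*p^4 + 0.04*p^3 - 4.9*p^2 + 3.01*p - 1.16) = 2.67*p^4 + 3.85*p^3 - 2.11*p^2 - 1.05*p - 1.56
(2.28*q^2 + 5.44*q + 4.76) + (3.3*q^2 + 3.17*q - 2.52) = 5.58*q^2 + 8.61*q + 2.24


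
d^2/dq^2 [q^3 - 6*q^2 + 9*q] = 6*q - 12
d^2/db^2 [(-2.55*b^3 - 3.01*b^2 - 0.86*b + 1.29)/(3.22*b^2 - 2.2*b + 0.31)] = (-2.8421709430404e-14*b^5 + 1.4210854715202e-14*b^4 - 80.072508*b^3 + 108.713508*b^2 - 51.149778*b + 8.160282)/(33.386248*b^6 - 68.43144*b^5 + 56.397012*b^4 - 23.82424*b^3 + 5.429526*b^2 - 0.63426*b + 0.029791)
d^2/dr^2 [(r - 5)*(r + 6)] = 2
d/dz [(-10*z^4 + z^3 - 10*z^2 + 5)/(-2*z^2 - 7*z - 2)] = (40*z^5 + 208*z^4 + 66*z^3 + 64*z^2 + 60*z + 35)/(4*z^4 + 28*z^3 + 57*z^2 + 28*z + 4)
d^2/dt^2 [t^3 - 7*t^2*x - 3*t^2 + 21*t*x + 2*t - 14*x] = 6*t - 14*x - 6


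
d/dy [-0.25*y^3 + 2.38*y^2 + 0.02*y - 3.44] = -0.75*y^2 + 4.76*y + 0.02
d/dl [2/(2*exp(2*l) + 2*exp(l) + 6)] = (-2*exp(l) - 1)*exp(l)/(exp(2*l) + exp(l) + 3)^2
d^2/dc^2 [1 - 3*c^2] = -6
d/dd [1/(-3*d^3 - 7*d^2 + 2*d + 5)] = (9*d^2 + 14*d - 2)/(3*d^3 + 7*d^2 - 2*d - 5)^2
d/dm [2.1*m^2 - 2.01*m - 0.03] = 4.2*m - 2.01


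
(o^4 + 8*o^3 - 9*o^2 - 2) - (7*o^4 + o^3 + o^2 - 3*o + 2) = -6*o^4 + 7*o^3 - 10*o^2 + 3*o - 4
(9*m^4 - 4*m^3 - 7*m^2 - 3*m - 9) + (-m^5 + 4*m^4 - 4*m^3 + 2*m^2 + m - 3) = -m^5 + 13*m^4 - 8*m^3 - 5*m^2 - 2*m - 12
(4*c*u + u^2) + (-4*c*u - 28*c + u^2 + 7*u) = -28*c + 2*u^2 + 7*u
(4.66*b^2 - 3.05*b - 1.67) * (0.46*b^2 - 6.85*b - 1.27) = 2.1436*b^4 - 33.324*b^3 + 14.2061*b^2 + 15.313*b + 2.1209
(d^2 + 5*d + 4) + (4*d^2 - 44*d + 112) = 5*d^2 - 39*d + 116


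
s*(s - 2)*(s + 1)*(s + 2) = s^4 + s^3 - 4*s^2 - 4*s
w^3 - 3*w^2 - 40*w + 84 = (w - 7)*(w - 2)*(w + 6)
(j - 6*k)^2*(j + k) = j^3 - 11*j^2*k + 24*j*k^2 + 36*k^3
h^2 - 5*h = h*(h - 5)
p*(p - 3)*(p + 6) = p^3 + 3*p^2 - 18*p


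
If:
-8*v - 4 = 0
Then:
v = -1/2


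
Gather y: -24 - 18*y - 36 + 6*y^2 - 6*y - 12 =6*y^2 - 24*y - 72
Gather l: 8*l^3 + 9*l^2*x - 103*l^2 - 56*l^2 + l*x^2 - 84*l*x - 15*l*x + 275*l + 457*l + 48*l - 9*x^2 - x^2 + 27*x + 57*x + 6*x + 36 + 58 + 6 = 8*l^3 + l^2*(9*x - 159) + l*(x^2 - 99*x + 780) - 10*x^2 + 90*x + 100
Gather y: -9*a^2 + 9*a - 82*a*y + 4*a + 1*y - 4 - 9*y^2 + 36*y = -9*a^2 + 13*a - 9*y^2 + y*(37 - 82*a) - 4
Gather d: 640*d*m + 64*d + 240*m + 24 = d*(640*m + 64) + 240*m + 24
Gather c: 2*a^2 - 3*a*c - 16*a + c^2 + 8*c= 2*a^2 - 16*a + c^2 + c*(8 - 3*a)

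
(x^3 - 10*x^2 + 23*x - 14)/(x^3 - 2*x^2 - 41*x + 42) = (x - 2)/(x + 6)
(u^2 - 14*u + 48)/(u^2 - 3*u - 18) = (u - 8)/(u + 3)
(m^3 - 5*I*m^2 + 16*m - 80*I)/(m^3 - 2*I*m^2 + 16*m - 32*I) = (m - 5*I)/(m - 2*I)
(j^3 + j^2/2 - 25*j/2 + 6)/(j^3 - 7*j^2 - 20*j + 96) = (j - 1/2)/(j - 8)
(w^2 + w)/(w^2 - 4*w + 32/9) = 9*w*(w + 1)/(9*w^2 - 36*w + 32)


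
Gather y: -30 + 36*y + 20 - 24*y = 12*y - 10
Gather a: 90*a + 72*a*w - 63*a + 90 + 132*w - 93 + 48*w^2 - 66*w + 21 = a*(72*w + 27) + 48*w^2 + 66*w + 18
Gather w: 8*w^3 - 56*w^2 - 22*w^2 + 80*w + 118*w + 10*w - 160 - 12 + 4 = 8*w^3 - 78*w^2 + 208*w - 168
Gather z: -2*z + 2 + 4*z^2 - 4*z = 4*z^2 - 6*z + 2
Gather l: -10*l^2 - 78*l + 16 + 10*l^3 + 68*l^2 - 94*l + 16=10*l^3 + 58*l^2 - 172*l + 32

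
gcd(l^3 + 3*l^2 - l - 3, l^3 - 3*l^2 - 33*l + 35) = l - 1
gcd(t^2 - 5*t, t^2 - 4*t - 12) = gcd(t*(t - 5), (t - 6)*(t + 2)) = 1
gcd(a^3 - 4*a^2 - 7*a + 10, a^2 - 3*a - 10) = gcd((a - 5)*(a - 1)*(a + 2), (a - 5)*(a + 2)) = a^2 - 3*a - 10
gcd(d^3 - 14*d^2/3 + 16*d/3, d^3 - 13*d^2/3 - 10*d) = d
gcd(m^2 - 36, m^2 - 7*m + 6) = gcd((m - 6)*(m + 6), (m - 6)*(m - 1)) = m - 6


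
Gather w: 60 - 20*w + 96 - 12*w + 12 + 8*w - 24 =144 - 24*w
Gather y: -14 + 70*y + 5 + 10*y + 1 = 80*y - 8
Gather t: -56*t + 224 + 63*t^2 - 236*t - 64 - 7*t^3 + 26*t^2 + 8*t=-7*t^3 + 89*t^2 - 284*t + 160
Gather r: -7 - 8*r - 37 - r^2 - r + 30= -r^2 - 9*r - 14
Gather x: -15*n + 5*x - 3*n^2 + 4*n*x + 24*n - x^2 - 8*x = -3*n^2 + 9*n - x^2 + x*(4*n - 3)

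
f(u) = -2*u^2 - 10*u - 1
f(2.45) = -37.50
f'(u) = -4*u - 10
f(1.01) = -13.14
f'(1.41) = -15.64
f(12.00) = -409.00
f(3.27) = -55.09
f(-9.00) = -73.00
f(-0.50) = 3.50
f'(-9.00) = 26.00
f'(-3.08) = 2.32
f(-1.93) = 10.85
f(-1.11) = 7.64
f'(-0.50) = -8.00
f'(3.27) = -23.08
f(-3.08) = 10.83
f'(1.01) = -14.04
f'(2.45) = -19.80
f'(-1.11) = -5.56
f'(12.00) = -58.00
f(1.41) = -19.08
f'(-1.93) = -2.28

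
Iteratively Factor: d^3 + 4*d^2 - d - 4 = (d - 1)*(d^2 + 5*d + 4) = (d - 1)*(d + 1)*(d + 4)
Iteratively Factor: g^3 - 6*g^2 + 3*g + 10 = (g + 1)*(g^2 - 7*g + 10) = (g - 5)*(g + 1)*(g - 2)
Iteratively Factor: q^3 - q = (q + 1)*(q^2 - q) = q*(q + 1)*(q - 1)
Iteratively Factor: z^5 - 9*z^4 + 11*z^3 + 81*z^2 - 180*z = (z - 5)*(z^4 - 4*z^3 - 9*z^2 + 36*z) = (z - 5)*(z - 3)*(z^3 - z^2 - 12*z) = z*(z - 5)*(z - 3)*(z^2 - z - 12) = z*(z - 5)*(z - 4)*(z - 3)*(z + 3)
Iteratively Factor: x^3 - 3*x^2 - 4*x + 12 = (x + 2)*(x^2 - 5*x + 6) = (x - 3)*(x + 2)*(x - 2)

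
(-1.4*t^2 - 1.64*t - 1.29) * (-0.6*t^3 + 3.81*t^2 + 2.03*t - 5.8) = 0.84*t^5 - 4.35*t^4 - 8.3164*t^3 - 0.1241*t^2 + 6.8933*t + 7.482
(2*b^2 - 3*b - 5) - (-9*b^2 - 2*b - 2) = 11*b^2 - b - 3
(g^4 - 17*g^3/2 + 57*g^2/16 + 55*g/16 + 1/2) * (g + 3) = g^5 - 11*g^4/2 - 351*g^3/16 + 113*g^2/8 + 173*g/16 + 3/2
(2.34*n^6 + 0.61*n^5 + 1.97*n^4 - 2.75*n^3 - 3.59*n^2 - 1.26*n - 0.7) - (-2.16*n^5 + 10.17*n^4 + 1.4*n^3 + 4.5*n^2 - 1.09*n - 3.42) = 2.34*n^6 + 2.77*n^5 - 8.2*n^4 - 4.15*n^3 - 8.09*n^2 - 0.17*n + 2.72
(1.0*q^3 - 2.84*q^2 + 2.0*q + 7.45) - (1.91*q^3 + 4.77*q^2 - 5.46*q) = -0.91*q^3 - 7.61*q^2 + 7.46*q + 7.45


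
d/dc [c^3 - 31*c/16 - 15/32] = 3*c^2 - 31/16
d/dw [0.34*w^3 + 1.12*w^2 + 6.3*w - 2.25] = 1.02*w^2 + 2.24*w + 6.3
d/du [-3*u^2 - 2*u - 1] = -6*u - 2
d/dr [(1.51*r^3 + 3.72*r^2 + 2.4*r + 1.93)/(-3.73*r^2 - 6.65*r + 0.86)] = (-5.6323*r^4 - 20.083*r^3 - 11.8902*r^2 + 20.7962*r + 14.8985)/(13.9129*r^4 + 49.609*r^3 + 37.8069*r^2 - 11.438*r + 0.7396)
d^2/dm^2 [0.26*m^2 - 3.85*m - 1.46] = 0.520000000000000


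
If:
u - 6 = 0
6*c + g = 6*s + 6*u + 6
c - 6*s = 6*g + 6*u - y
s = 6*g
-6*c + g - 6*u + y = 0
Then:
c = 1806/13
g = 294/13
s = 1764/13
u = 6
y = 11010/13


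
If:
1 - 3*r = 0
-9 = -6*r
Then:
No Solution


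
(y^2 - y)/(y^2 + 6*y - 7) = y/(y + 7)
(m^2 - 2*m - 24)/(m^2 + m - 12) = (m - 6)/(m - 3)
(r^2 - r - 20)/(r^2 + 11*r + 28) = (r - 5)/(r + 7)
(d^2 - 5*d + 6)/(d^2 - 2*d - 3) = (d - 2)/(d + 1)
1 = 1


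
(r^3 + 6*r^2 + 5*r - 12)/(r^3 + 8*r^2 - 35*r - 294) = (r^3 + 6*r^2 + 5*r - 12)/(r^3 + 8*r^2 - 35*r - 294)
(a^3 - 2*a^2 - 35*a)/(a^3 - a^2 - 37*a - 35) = a/(a + 1)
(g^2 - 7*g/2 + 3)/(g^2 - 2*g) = (g - 3/2)/g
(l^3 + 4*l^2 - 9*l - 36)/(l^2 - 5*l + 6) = (l^2 + 7*l + 12)/(l - 2)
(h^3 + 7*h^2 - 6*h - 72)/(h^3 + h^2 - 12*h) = (h + 6)/h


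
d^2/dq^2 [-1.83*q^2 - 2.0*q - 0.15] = -3.66000000000000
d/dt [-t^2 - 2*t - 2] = -2*t - 2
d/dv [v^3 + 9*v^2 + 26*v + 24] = 3*v^2 + 18*v + 26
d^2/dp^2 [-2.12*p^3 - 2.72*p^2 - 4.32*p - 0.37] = -12.72*p - 5.44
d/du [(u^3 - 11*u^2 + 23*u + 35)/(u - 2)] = (2*u^3 - 17*u^2 + 44*u - 81)/(u^2 - 4*u + 4)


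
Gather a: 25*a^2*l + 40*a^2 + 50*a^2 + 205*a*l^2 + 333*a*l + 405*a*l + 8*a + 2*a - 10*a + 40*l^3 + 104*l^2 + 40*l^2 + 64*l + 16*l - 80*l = a^2*(25*l + 90) + a*(205*l^2 + 738*l) + 40*l^3 + 144*l^2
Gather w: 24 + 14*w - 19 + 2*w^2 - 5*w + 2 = 2*w^2 + 9*w + 7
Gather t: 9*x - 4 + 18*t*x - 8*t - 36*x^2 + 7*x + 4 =t*(18*x - 8) - 36*x^2 + 16*x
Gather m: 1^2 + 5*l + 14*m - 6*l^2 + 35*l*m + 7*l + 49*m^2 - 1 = -6*l^2 + 12*l + 49*m^2 + m*(35*l + 14)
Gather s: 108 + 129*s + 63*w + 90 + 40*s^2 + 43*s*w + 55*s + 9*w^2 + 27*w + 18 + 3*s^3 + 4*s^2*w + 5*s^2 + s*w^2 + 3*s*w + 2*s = 3*s^3 + s^2*(4*w + 45) + s*(w^2 + 46*w + 186) + 9*w^2 + 90*w + 216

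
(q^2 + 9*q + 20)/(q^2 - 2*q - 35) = (q + 4)/(q - 7)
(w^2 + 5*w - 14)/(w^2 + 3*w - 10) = (w + 7)/(w + 5)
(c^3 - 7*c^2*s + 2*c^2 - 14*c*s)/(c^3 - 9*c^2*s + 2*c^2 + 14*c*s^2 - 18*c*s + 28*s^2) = c/(c - 2*s)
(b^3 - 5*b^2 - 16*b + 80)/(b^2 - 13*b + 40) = (b^2 - 16)/(b - 8)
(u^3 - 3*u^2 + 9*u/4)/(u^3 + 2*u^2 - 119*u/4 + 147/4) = u*(2*u - 3)/(2*u^2 + 7*u - 49)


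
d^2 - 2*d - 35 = (d - 7)*(d + 5)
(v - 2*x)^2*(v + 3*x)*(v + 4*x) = v^4 + 3*v^3*x - 12*v^2*x^2 - 20*v*x^3 + 48*x^4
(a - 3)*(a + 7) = a^2 + 4*a - 21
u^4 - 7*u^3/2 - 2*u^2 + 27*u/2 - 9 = (u - 3)*(u - 3/2)*(u - 1)*(u + 2)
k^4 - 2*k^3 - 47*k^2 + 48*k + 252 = (k - 7)*(k - 3)*(k + 2)*(k + 6)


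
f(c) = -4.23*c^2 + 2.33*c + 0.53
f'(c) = 2.33 - 8.46*c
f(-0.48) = -1.56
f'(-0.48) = 6.39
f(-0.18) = -0.03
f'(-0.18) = 3.85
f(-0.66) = -2.85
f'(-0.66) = 7.91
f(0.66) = 0.23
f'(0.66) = -3.25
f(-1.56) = -13.40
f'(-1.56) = 15.53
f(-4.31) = -88.09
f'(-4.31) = 38.79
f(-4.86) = -110.70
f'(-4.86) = 43.45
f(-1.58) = -13.71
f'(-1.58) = 15.70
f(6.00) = -137.77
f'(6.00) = -48.43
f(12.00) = -580.63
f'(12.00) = -99.19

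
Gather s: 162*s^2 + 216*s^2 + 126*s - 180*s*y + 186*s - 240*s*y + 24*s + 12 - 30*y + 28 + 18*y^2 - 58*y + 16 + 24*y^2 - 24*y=378*s^2 + s*(336 - 420*y) + 42*y^2 - 112*y + 56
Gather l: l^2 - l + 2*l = l^2 + l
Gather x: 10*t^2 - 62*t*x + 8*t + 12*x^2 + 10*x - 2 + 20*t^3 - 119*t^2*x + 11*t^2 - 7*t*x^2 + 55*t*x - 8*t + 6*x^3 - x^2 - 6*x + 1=20*t^3 + 21*t^2 + 6*x^3 + x^2*(11 - 7*t) + x*(-119*t^2 - 7*t + 4) - 1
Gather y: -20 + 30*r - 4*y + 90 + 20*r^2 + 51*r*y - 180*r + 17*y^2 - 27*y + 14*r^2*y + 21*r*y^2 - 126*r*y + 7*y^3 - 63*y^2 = 20*r^2 - 150*r + 7*y^3 + y^2*(21*r - 46) + y*(14*r^2 - 75*r - 31) + 70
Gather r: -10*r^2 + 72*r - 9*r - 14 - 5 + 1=-10*r^2 + 63*r - 18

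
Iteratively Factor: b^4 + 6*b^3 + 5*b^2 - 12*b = (b + 3)*(b^3 + 3*b^2 - 4*b) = b*(b + 3)*(b^2 + 3*b - 4) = b*(b - 1)*(b + 3)*(b + 4)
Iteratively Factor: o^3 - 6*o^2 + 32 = (o - 4)*(o^2 - 2*o - 8) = (o - 4)^2*(o + 2)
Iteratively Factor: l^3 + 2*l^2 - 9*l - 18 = (l + 2)*(l^2 - 9) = (l - 3)*(l + 2)*(l + 3)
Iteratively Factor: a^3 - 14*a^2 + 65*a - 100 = (a - 5)*(a^2 - 9*a + 20) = (a - 5)*(a - 4)*(a - 5)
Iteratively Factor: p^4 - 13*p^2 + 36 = (p + 3)*(p^3 - 3*p^2 - 4*p + 12) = (p - 2)*(p + 3)*(p^2 - p - 6) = (p - 3)*(p - 2)*(p + 3)*(p + 2)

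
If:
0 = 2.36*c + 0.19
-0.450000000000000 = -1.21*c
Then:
No Solution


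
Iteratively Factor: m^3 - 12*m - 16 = (m - 4)*(m^2 + 4*m + 4) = (m - 4)*(m + 2)*(m + 2)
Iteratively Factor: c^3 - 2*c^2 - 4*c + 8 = (c - 2)*(c^2 - 4) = (c - 2)^2*(c + 2)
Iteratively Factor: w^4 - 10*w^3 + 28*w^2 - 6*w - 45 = (w - 5)*(w^3 - 5*w^2 + 3*w + 9) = (w - 5)*(w - 3)*(w^2 - 2*w - 3) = (w - 5)*(w - 3)*(w + 1)*(w - 3)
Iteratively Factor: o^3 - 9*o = (o)*(o^2 - 9) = o*(o + 3)*(o - 3)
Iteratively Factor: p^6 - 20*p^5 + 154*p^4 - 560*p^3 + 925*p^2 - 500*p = (p - 5)*(p^5 - 15*p^4 + 79*p^3 - 165*p^2 + 100*p) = p*(p - 5)*(p^4 - 15*p^3 + 79*p^2 - 165*p + 100) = p*(p - 5)*(p - 4)*(p^3 - 11*p^2 + 35*p - 25) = p*(p - 5)*(p - 4)*(p - 1)*(p^2 - 10*p + 25) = p*(p - 5)^2*(p - 4)*(p - 1)*(p - 5)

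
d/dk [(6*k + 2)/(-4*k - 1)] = 2/(4*k + 1)^2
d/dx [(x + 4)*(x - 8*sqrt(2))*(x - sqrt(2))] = 3*x^2 - 18*sqrt(2)*x + 8*x - 36*sqrt(2) + 16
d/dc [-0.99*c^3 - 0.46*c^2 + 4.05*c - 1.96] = -2.97*c^2 - 0.92*c + 4.05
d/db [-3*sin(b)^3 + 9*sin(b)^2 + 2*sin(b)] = (-9*sin(b)^2 + 18*sin(b) + 2)*cos(b)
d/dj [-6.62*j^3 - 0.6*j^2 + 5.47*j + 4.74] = -19.86*j^2 - 1.2*j + 5.47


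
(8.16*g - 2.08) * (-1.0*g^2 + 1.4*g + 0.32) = -8.16*g^3 + 13.504*g^2 - 0.3008*g - 0.6656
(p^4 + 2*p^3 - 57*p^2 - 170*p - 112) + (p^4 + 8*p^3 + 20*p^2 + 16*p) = 2*p^4 + 10*p^3 - 37*p^2 - 154*p - 112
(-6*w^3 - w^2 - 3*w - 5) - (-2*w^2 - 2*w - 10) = -6*w^3 + w^2 - w + 5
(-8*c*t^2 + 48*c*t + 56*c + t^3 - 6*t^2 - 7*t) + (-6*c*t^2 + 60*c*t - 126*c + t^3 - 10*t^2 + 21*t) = -14*c*t^2 + 108*c*t - 70*c + 2*t^3 - 16*t^2 + 14*t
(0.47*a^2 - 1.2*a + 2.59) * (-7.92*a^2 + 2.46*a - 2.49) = -3.7224*a^4 + 10.6602*a^3 - 24.6351*a^2 + 9.3594*a - 6.4491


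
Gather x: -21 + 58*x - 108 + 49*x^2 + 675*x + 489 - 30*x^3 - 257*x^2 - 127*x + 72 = -30*x^3 - 208*x^2 + 606*x + 432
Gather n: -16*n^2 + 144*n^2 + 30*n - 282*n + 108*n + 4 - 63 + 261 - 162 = 128*n^2 - 144*n + 40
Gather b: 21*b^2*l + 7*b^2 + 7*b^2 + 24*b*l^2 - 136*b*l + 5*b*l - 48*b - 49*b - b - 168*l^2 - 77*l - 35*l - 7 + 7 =b^2*(21*l + 14) + b*(24*l^2 - 131*l - 98) - 168*l^2 - 112*l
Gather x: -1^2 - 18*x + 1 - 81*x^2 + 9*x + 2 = -81*x^2 - 9*x + 2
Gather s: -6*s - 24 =-6*s - 24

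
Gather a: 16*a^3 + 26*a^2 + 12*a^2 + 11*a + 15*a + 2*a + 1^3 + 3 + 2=16*a^3 + 38*a^2 + 28*a + 6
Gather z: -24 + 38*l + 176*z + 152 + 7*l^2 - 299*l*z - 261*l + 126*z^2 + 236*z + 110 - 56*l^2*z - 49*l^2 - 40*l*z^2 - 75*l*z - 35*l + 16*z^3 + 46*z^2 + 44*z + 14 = -42*l^2 - 258*l + 16*z^3 + z^2*(172 - 40*l) + z*(-56*l^2 - 374*l + 456) + 252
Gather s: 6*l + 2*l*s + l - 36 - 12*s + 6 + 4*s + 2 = 7*l + s*(2*l - 8) - 28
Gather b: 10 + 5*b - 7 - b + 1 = 4*b + 4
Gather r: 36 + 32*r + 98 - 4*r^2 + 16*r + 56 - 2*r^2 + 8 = -6*r^2 + 48*r + 198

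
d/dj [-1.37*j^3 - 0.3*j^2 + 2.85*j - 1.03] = -4.11*j^2 - 0.6*j + 2.85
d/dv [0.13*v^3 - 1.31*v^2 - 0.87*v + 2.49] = 0.39*v^2 - 2.62*v - 0.87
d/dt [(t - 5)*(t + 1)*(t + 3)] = 3*t^2 - 2*t - 17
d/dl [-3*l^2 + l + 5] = 1 - 6*l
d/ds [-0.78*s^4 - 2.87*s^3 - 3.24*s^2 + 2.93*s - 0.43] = -3.12*s^3 - 8.61*s^2 - 6.48*s + 2.93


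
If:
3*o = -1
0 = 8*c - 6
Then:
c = 3/4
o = -1/3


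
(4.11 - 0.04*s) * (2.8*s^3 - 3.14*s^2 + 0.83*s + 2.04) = -0.112*s^4 + 11.6336*s^3 - 12.9386*s^2 + 3.3297*s + 8.3844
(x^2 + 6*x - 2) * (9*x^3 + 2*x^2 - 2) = 9*x^5 + 56*x^4 - 6*x^3 - 6*x^2 - 12*x + 4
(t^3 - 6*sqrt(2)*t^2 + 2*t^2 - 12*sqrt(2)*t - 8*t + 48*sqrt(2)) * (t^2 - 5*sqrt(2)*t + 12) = t^5 - 11*sqrt(2)*t^4 + 2*t^4 - 22*sqrt(2)*t^3 + 64*t^3 + 16*sqrt(2)*t^2 + 144*t^2 - 576*t - 144*sqrt(2)*t + 576*sqrt(2)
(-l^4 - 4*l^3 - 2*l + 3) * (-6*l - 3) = 6*l^5 + 27*l^4 + 12*l^3 + 12*l^2 - 12*l - 9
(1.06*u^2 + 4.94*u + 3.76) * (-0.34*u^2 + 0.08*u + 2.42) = -0.3604*u^4 - 1.5948*u^3 + 1.682*u^2 + 12.2556*u + 9.0992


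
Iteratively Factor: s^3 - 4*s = (s + 2)*(s^2 - 2*s) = s*(s + 2)*(s - 2)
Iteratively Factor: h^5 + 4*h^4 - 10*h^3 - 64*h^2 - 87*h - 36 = (h + 1)*(h^4 + 3*h^3 - 13*h^2 - 51*h - 36) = (h + 1)^2*(h^3 + 2*h^2 - 15*h - 36) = (h + 1)^2*(h + 3)*(h^2 - h - 12) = (h + 1)^2*(h + 3)^2*(h - 4)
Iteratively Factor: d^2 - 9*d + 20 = (d - 4)*(d - 5)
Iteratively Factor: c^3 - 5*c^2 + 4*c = (c - 4)*(c^2 - c) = (c - 4)*(c - 1)*(c)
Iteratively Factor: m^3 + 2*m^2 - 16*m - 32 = (m - 4)*(m^2 + 6*m + 8) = (m - 4)*(m + 4)*(m + 2)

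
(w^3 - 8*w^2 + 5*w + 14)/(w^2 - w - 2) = w - 7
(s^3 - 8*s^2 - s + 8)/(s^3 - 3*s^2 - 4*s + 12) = (s^3 - 8*s^2 - s + 8)/(s^3 - 3*s^2 - 4*s + 12)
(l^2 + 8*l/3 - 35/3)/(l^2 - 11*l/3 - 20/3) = (-3*l^2 - 8*l + 35)/(-3*l^2 + 11*l + 20)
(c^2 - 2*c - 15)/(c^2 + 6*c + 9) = (c - 5)/(c + 3)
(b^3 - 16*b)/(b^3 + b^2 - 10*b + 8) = b*(b - 4)/(b^2 - 3*b + 2)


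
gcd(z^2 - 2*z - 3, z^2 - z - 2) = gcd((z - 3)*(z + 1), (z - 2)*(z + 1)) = z + 1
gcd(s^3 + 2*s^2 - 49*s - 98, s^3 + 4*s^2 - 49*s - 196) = s^2 - 49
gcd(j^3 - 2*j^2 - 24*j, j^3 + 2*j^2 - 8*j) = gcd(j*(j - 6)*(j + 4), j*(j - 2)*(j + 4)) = j^2 + 4*j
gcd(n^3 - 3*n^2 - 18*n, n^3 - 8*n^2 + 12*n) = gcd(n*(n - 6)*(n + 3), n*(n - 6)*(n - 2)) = n^2 - 6*n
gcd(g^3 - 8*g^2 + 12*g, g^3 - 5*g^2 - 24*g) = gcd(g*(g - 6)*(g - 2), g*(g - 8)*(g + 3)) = g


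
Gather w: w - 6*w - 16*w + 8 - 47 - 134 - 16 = -21*w - 189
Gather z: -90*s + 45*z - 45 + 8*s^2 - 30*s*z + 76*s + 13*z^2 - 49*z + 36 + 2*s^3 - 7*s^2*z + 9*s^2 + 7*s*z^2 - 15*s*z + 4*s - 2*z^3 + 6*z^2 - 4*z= 2*s^3 + 17*s^2 - 10*s - 2*z^3 + z^2*(7*s + 19) + z*(-7*s^2 - 45*s - 8) - 9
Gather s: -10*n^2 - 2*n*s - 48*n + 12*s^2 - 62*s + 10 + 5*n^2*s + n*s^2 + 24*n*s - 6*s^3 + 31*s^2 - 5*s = -10*n^2 - 48*n - 6*s^3 + s^2*(n + 43) + s*(5*n^2 + 22*n - 67) + 10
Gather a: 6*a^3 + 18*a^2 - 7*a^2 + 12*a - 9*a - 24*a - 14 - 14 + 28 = 6*a^3 + 11*a^2 - 21*a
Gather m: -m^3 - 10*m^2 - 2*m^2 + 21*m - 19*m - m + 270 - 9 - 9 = -m^3 - 12*m^2 + m + 252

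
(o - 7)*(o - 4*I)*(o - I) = o^3 - 7*o^2 - 5*I*o^2 - 4*o + 35*I*o + 28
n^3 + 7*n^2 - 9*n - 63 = (n - 3)*(n + 3)*(n + 7)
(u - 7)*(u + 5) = u^2 - 2*u - 35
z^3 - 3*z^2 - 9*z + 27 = (z - 3)^2*(z + 3)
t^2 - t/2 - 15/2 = (t - 3)*(t + 5/2)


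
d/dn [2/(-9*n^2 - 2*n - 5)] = 4*(9*n + 1)/(9*n^2 + 2*n + 5)^2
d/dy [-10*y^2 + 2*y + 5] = 2 - 20*y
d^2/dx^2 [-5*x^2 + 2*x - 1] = -10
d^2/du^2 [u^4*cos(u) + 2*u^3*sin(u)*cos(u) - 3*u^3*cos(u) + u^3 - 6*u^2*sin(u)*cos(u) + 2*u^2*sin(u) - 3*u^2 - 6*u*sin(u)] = -u^4*cos(u) - 8*u^3*sin(u) - 4*u^3*sin(2*u) + 3*u^3*cos(u) + 16*u^2*sin(u) + 12*sqrt(2)*u^2*sin(2*u + pi/4) + 12*u^2*cos(u) + 6*u*sin(u) + 6*u*sin(2*u) - 10*u*cos(u) - 24*u*cos(2*u) + 6*u + 4*sin(u) - 6*sin(2*u) - 12*cos(u) - 6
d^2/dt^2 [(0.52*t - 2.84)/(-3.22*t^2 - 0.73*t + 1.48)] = (-(0.52*t - 2.84)*(6.44*t + 0.73)*(12.88*t + 1.46) + (10.0464*t - 17.5304)*(3.22*t^2 + 0.73*t - 1.48))/(3.22*t^2 + 0.73*t - 1.48)^3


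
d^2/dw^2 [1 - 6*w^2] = -12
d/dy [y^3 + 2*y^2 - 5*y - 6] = 3*y^2 + 4*y - 5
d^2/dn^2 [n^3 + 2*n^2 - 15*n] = 6*n + 4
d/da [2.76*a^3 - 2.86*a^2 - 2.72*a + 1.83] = 8.28*a^2 - 5.72*a - 2.72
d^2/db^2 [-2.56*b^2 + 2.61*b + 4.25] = -5.12000000000000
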